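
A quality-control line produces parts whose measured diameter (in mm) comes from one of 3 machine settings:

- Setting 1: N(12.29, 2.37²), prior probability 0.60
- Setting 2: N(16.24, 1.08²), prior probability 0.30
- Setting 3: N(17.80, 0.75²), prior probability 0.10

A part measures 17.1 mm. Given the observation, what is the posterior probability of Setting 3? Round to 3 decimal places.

Posterior ∝ prior × likelihood, so P(k | x) ∝ w_k f_k(x); normalise over all components.
Evaluate each component's likelihood at the observed value:
  p_1 = (1/(2.37·√(2π)))·exp(−(17.1−12.29)²/(2·2.37²)) = 0.168330·exp(-2.05951) = 0.0214649
  p_2 = (1/(1.08·√(2π)))·exp(−(17.1−16.24)²/(2·1.08²)) = 0.369391·exp(-0.31704) = 0.269027
  p_3 = (1/(0.75·√(2π)))·exp(−(17.1−17.80)²/(2·0.75²)) = 0.531923·exp(-0.43556) = 0.344104
Weight by the priors:
  w_1·p_1 = 0.60 × 0.0214649 = 0.0128789
  w_2·p_2 = 0.30 × 0.269027 = 0.0807081
  w_3·p_3 = 0.10 × 0.344104 = 0.0344104
Normaliser: 0.0128789 + 0.0807081 + 0.0344104 = 0.127997
P(Setting 3 | data) = 0.0344104 / 0.127997 ≈ 0.269

0.269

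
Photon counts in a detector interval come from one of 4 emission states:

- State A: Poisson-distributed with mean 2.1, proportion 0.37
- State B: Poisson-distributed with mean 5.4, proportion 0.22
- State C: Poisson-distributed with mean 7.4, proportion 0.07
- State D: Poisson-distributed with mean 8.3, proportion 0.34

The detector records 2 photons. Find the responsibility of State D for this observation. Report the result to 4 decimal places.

By Bayes' theorem, P(k | x) = w_k f_k(x) / Σ_j w_j f_j(x).
Component likelihoods at x = 2 photons:
  L_A = 0.270016
  L_B = 0.0658518
  L_C = 0.0167361
  L_D = 0.00856016
Prior × likelihood for each component:
  w_A·L_A = 0.37 × 0.270016 = 0.0999061
  w_B·L_B = 0.22 × 0.0658518 = 0.0144874
  w_C·L_C = 0.07 × 0.0167361 = 0.00117153
  w_D·L_D = 0.34 × 0.00856016 = 0.00291046
Denominator: 0.0999061 + 0.0144874 + 0.00117153 + 0.00291046 = 0.118475
P(State D | data) ≈ 0.0246

0.0246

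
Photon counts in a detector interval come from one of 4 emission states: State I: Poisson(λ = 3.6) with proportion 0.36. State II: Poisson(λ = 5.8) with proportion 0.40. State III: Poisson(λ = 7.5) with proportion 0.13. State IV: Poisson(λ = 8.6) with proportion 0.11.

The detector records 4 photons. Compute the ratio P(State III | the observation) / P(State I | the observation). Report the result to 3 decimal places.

0.138

The posterior odds equal the prior odds times the likelihood ratio: (P(Z=i)/P(Z=j))·(f_i(x)/f_j(x)).
Component likelihoods at x = 4 photons:
  f_I = 0.191222
  f_II = 0.142755
  f_III = 0.0729164
  f_IV = 0.0419614
Posterior odds = (P(Z=III)·f_III) / (P(Z=I)·f_I) = (0.13·0.0729164) / (0.36·0.191222) = 0.00947913 / 0.06884 ≈ 0.138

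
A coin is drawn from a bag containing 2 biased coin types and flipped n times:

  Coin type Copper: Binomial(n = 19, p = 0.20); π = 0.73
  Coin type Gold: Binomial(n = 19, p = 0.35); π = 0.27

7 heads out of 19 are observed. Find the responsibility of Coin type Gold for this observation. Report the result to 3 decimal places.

The responsibility of component k is π_k f_k(x) divided by Σ_j π_j f_j(x).
Evaluate each component's likelihood at the observed value:
  f_Copper = 0.0443218
  f_Gold = 0.184401
Weight by the priors:
  π_Copper·f_Copper = 0.73 × 0.0443218 = 0.0323549
  π_Gold·f_Gold = 0.27 × 0.184401 = 0.0497883
Evidence: 0.0323549 + 0.0497883 = 0.0821432
P(Coin type Gold | x) ≈ 0.606

0.606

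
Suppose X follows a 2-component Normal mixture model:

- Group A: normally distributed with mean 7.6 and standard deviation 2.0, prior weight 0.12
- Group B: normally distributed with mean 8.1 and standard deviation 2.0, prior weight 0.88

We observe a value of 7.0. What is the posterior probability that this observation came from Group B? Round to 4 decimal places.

The responsibility of component k is π_k f_k(x) divided by Σ_j π_j f_j(x).
Component likelihoods at x = 7.0:
  L_A = 0.190694
  L_B = 0.171472
Multiply by the mixture weights:
  π_A·L_A = 0.12 × 0.190694 = 0.0228833
  π_B·L_B = 0.88 × 0.171472 = 0.150895
Marginal: 0.0228833 + 0.150895 = 0.173779
P(Group B | x) ≈ 0.8683

0.8683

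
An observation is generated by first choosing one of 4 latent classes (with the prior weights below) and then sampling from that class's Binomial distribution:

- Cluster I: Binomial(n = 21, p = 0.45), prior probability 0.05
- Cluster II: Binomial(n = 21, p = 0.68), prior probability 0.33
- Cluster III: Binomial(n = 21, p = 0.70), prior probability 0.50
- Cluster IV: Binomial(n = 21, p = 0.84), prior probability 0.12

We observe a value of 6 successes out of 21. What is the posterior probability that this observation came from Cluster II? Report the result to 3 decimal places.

The responsibility of component k is P(Z=k) f_k(x) divided by Σ_j P(Z=j) f_j(x).
Evaluate each component's likelihood at the observed value:
  f_I = 0.0574417
  f_II = 0.000202682
  f_III = 9.16049e-05
  f_IV = 2.1978e-08
Multiply by the mixture weights:
  P(Z=I)·f_I = 0.05 × 0.0574417 = 0.00287208
  P(Z=II)·f_II = 0.33 × 0.000202682 = 6.6885e-05
  P(Z=III)·f_III = 0.50 × 9.16049e-05 = 4.58025e-05
  P(Z=IV)·f_IV = 0.12 × 2.1978e-08 = 2.63735e-09
Marginal: 0.00287208 + 6.6885e-05 + 4.58025e-05 + 2.63735e-09 = 0.00298477
P(Cluster II | the observation) = 6.6885e-05 / 0.00298477 ≈ 0.022

0.022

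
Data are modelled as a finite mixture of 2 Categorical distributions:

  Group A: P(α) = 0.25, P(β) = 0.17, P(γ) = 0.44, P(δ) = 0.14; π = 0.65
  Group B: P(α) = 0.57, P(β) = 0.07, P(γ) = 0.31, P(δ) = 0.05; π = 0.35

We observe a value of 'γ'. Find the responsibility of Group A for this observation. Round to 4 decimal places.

The responsibility of component k is w_k f_k(x) divided by Σ_j w_j f_j(x).
Categorical probabilities:
  p_A = P(γ | comp) = 0.44
  p_B = P(γ | comp) = 0.31
Weight by the priors:
  w_A·p_A = 0.65 × 0.44 = 0.286
  w_B·p_B = 0.35 × 0.31 = 0.1085
Normaliser: 0.286 + 0.1085 = 0.3945
P(Group A | the observation) ≈ 0.7250

0.7250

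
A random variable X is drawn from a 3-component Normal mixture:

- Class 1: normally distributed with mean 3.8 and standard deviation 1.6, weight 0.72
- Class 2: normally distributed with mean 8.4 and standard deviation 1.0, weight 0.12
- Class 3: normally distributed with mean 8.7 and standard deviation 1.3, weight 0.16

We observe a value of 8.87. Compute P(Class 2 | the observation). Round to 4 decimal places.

0.4623

Posterior ∝ prior × likelihood, so P(k | x) ∝ π_k f_k(x); normalise over all components.
Component likelihoods at x = 8.87:
  L_1 = (1/(1.6·√(2π)))·exp(−(8.87−3.8)²/(2·1.6²)) = 0.249339·exp(-5.02049) = 0.00164596
  L_2 = (1/(1.0·√(2π)))·exp(−(8.87−8.4)²/(2·1.0²)) = 0.398942·exp(-0.11045) = 0.357225
  L_3 = (1/(1.3·√(2π)))·exp(−(8.87−8.7)²/(2·1.3²)) = 0.306879·exp(-0.00855) = 0.304266
Multiply by the mixture weights:
  π_1·L_1 = 0.72 × 0.00164596 = 0.00118509
  π_2·L_2 = 0.12 × 0.357225 = 0.042867
  π_3·L_3 = 0.16 × 0.304266 = 0.0486826
Marginal: 0.00118509 + 0.042867 + 0.0486826 = 0.0927347
Responsibility of Class 2: 0.042867 / 0.0927347 ≈ 0.4623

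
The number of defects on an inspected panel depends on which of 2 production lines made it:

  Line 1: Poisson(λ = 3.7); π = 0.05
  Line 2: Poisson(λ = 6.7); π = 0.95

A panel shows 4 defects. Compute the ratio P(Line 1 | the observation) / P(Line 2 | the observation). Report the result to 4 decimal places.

0.0983

Only the two components matter; the odds are (P(Z=i) f_i(x)) / (P(Z=j) f_j(x)).
Evaluate each component's likelihood at the observed value:
  p_1 = 0.193066
  p_2 = 0.103351
Odds = (0.05/0.95) × (0.193066/0.103351) = 0.0526316 × 1.86806 ≈ 0.0983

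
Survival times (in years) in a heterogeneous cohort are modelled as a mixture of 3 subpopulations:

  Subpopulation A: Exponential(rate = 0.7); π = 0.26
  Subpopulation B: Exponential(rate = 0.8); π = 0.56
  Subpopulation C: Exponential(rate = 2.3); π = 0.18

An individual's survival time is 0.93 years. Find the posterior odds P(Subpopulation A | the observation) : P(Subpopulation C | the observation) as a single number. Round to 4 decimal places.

Only the two components matter; the odds are (w_i f_i(x)) / (w_j f_j(x)).
Evaluate each component's likelihood at the observed value:
  p_A = 0.7·e^(−0.7·0.93) = 0.7·e^(−0.6510) = 0.365067
  p_B = 0.8·e^(−0.8·0.93) = 0.8·e^(−0.7440) = 0.380167
  p_C = 2.3·e^(−2.3·0.93) = 2.3·e^(−2.1390) = 0.270877
Posterior odds = (w_A·p_A) / (w_C·p_C) = (0.26·0.365067) / (0.18·0.270877) = 0.0949174 / 0.0487578 ≈ 1.9467

1.9467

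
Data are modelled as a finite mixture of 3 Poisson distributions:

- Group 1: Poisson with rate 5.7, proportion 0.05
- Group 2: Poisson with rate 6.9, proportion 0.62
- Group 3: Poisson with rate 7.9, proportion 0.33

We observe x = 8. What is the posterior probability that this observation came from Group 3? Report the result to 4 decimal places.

0.3534

Apply Bayes' rule: the posterior for each component is proportional to its prior times its likelihood at x.
Component likelihoods at x = 8:
  L_1 = e^(−5.7)·5.7^8/8! = 0.0924698
  L_2 = e^(−6.9)·6.9^8/8! = 0.128422
  L_3 = e^(−7.9)·7.9^8/8! = 0.139499
Multiply by the mixture weights:
  π_1·L_1 = 0.05 × 0.0924698 = 0.00462349
  π_2·L_2 = 0.62 × 0.128422 = 0.0796218
  π_3·L_3 = 0.33 × 0.139499 = 0.0460345
Normaliser: 0.00462349 + 0.0796218 + 0.0460345 = 0.13028
P(Group 3 | 8) ≈ 0.3534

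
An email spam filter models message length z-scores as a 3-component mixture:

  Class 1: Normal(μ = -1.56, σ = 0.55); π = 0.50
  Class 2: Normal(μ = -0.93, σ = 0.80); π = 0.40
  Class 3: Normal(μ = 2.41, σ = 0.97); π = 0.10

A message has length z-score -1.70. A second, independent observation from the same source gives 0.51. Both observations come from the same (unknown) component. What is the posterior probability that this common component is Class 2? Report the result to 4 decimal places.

0.9830

The responsibility of component k is π_k f_k(x) divided by Σ_j π_j f_j(x).
Since both observations come from the same component, the likelihood for component k is f_k(x₁)·f_k(x₂).
  L_1 = [(1/(0.55·√(2π)))·exp(−(-1.70−-1.56)²/(2·0.55²)) = 0.725350·exp(-0.03240) = 0.702227] × [0.000609068] = 0.000427704
  L_2 = [(1/(0.80·√(2π)))·exp(−(-1.70−-0.93)²/(2·0.80²)) = 0.498678·exp(-0.46320) = 0.3138] × [0.0986877] = 0.0309682
  L_3 = [(1/(0.97·√(2π)))·exp(−(-1.70−2.41)²/(2·0.97²)) = 0.411281·exp(-8.97656) = 5.19596e-05] × [0.0603946] = 3.13808e-06
Prior × likelihood for each component:
  π_1·L_1 = 0.50 × 0.000427704 = 0.000213852
  π_2·L_2 = 0.40 × 0.0309682 = 0.0123873
  π_3·L_3 = 0.10 × 3.13808e-06 = 3.13808e-07
Marginal: 0.000213852 + 0.0123873 + 3.13808e-07 = 0.0126015
So the posterior for Class 2 is 0.0123873 / 0.0126015 ≈ 0.9830.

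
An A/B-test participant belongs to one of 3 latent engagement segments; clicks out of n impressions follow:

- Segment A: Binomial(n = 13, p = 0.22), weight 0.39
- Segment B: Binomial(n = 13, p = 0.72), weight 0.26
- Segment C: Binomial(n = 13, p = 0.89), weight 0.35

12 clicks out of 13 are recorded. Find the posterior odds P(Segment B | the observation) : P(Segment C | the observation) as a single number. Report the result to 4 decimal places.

Only the two components matter; the odds are (π_i f_i(x)) / (π_j f_j(x)).
Binomial probabilities:
  f_A = C(13,12)·0.22^12·0.78^1 = 13·1.2855e-08·0.78 = 1.3035e-07
  f_B = C(13,12)·0.72^12·0.28^1 = 13·0.0194084·0.28 = 0.0706466
  f_C = C(13,12)·0.89^12·0.11^1 = 13·0.24699·0.11 = 0.353196
0.0183681 / 0.123619 ≈ 0.1486

0.1486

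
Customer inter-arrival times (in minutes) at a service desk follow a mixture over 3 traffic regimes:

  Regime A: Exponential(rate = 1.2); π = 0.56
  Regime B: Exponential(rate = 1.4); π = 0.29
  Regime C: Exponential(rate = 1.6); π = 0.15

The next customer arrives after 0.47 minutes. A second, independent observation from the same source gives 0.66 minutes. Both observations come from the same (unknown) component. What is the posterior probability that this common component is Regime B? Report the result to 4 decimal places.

0.3014

Apply Bayes' rule: the posterior for each component is proportional to its prior times its likelihood at x.
Since both observations come from the same component, the likelihood for component k is f_k(x₁)·f_k(x₂).
  L_A = [1.2·e^(−1.2·0.47) = 1.2·e^(−0.5640) = 0.682715] × [0.543526] = 0.371073
  L_B = [1.4·e^(−1.4·0.47) = 1.4·e^(−0.6580) = 0.725041] × [0.555699] = 0.402905
  L_C = [1.6·e^(−1.6·0.47) = 1.6·e^(−0.7520) = 0.754276] × [0.556551] = 0.419793
Unnormalised posteriors:
  π_A·L_A = 0.56 × 0.371073 = 0.207801
  π_B·L_B = 0.29 × 0.402905 = 0.116842
  π_C·L_C = 0.15 × 0.419793 = 0.062969
Sum: 0.207801 + 0.116842 + 0.062969 = 0.387612
So the posterior for Regime B is 0.116842 / 0.387612 ≈ 0.3014.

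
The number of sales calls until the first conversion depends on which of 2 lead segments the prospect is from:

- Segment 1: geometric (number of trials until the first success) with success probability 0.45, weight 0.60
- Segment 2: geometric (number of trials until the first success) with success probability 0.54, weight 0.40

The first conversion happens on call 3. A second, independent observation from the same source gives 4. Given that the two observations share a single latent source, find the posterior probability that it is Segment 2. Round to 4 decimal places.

0.2821

By Bayes' theorem, P(k | x) = P(Z=k) f_k(x) / Σ_j P(Z=j) f_j(x).
Since both observations come from the same component, the likelihood for component k is f_k(x₁)·f_k(x₂).
  f_1 = [0.45·(1−0.45)^2 = 0.45·0.3025 = 0.136125] × [0.0748688] = 0.0101915
  f_2 = [0.54·(1−0.54)^2 = 0.54·0.2116 = 0.114264] × [0.0525614] = 0.00600588
Weight by the priors:
  P(Z=1)·f_1 = 0.60 × 0.0101915 = 0.00611491
  P(Z=2)·f_2 = 0.40 × 0.00600588 = 0.00240235
Denominator: 0.00611491 + 0.00240235 = 0.00851726
So the posterior for Segment 2 is 0.00240235 / 0.00851726 ≈ 0.2821.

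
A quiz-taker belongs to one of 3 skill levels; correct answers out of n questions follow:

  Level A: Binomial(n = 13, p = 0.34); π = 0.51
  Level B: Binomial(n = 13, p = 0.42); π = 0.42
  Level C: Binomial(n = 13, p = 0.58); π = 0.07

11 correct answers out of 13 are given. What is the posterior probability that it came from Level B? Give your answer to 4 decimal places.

Apply Bayes' rule: the posterior for each component is proportional to its prior times its likelihood at x.
Evaluate each component's likelihood at the observed value:
  L_A = 0.000238479
  L_B = 0.00188232
  L_C = 0.0343796
Multiply by the mixture weights:
  π_A·L_A = 0.51 × 0.000238479 = 0.000121624
  π_B·L_B = 0.42 × 0.00188232 = 0.000790573
  π_C·L_C = 0.07 × 0.0343796 = 0.00240657
Sum: 0.000121624 + 0.000790573 + 0.00240657 = 0.00331877
P(Level B | the observation) ≈ 0.2382

0.2382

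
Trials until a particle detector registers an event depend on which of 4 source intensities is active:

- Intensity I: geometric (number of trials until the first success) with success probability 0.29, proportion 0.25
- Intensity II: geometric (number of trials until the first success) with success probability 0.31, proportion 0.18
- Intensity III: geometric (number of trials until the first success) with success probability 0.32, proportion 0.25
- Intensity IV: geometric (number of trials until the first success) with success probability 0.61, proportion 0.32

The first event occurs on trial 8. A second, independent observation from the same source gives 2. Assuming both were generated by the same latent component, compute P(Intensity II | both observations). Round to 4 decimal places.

By Bayes' theorem, P(k | x) = π_k f_k(x) / Σ_j π_j f_j(x).
Since both observations come from the same component, the likelihood for component k is f_k(x₁)·f_k(x₂).
  p_I = [0.0263758] × [0.2059] = 0.00543079
  p_II = [0.0230837] × [0.2139] = 0.0049376
  p_III = [0.0215136] × [0.2176] = 0.00468135
  p_IV = [0.000837109] × [0.2379] = 0.000199148
Multiply by the mixture weights:
  π_I·p_I = 0.25 × 0.00543079 = 0.0013577
  π_II·p_II = 0.18 × 0.0049376 = 0.000888768
  π_III·p_III = 0.25 × 0.00468135 = 0.00117034
  π_IV·p_IV = 0.32 × 0.000199148 = 6.37274e-05
Evidence: 0.0013577 + 0.000888768 + 0.00117034 + 6.37274e-05 = 0.00348053
P(Intensity II | x₁,x₂) ≈ 0.2554

0.2554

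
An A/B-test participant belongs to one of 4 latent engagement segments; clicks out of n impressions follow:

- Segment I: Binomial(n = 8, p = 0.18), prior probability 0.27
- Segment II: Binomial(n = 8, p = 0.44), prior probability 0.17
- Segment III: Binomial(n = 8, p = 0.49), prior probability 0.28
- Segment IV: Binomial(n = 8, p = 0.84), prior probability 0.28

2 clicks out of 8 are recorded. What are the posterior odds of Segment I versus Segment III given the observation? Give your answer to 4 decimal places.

2.2481

Only the two components matter; the odds are (π_i f_i(x)) / (π_j f_j(x)).
Evaluate each component's likelihood at the observed value:
  p_I = 0.275795
  p_II = 0.167183
  p_III = 0.118296
  p_IV = 0.000331464
Odds = (0.27/0.28) × (0.275795/0.118296) = 0.964286 × 2.33139 ≈ 2.2481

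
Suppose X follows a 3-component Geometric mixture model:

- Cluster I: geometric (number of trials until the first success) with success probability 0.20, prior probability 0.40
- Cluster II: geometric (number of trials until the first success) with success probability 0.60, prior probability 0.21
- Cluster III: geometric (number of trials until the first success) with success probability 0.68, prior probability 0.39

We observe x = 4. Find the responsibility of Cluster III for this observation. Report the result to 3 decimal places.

0.151

P(component k | x) = P(Z=k)·f_k(x) / marginal(x), where marginal(x) = Σ_j P(Z=j)·f_j(x).
Geometric probabilities:
  f_I = 0.1024
  f_II = 0.0384
  f_III = 0.0222822
Multiply by the mixture weights:
  P(Z=I)·f_I = 0.40 × 0.1024 = 0.04096
  P(Z=II)·f_II = 0.21 × 0.0384 = 0.008064
  P(Z=III)·f_III = 0.39 × 0.0222822 = 0.00869007
Denominator: 0.04096 + 0.008064 + 0.00869007 = 0.0577141
So the posterior for Cluster III is 0.00869007 / 0.0577141 ≈ 0.151.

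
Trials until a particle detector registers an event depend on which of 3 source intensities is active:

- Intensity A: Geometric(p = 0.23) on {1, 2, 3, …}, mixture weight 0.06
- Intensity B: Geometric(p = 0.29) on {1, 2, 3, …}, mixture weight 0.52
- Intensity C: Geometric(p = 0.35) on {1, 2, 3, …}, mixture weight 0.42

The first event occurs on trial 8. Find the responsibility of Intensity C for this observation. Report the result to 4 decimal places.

By Bayes' theorem, P(k | x) = w_k f_k(x) / Σ_j w_j f_j(x).
Component likelihoods at x = 8:
  p_A = 0.23·(1−0.23)^7 = 0.23·0.160485 = 0.0369116
  p_B = 0.29·(1−0.29)^7 = 0.29·0.0909512 = 0.0263758
  p_C = 0.35·(1−0.35)^7 = 0.35·0.0490223 = 0.0171578
Prior × likelihood for each component:
  w_A·p_A = 0.06 × 0.0369116 = 0.0022147
  w_B·p_B = 0.52 × 0.0263758 = 0.0137154
  w_C·p_C = 0.42 × 0.0171578 = 0.00720627
Evidence: 0.0022147 + 0.0137154 + 0.00720627 = 0.0231364
P(Intensity C | x) ≈ 0.3115

0.3115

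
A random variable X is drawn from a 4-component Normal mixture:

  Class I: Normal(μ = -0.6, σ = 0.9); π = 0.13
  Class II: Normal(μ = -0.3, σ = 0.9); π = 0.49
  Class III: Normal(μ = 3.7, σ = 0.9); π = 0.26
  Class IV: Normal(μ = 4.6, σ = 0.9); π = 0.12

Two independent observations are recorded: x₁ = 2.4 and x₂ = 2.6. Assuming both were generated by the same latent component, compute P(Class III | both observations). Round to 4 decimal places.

P(component k | x) = P(Z=k)·f_k(x) / marginal(x), where marginal(x) = Σ_j P(Z=j)·f_j(x).
Since both observations come from the same component, the likelihood for component k is f_k(x₁)·f_k(x₂).
  p_I = [0.00171364] × [0.000797072] = 1.3659e-06
  p_II = [0.00492428] × [0.00246655] = 1.2146e-05
  p_III = [0.156173] × [0.210033] = 0.0328016
  p_IV = [0.0223432] × [0.0375263] = 0.000838458
Prior × likelihood for each component:
  P(Z=I)·p_I = 0.13 × 1.3659e-06 = 1.77567e-07
  P(Z=II)·p_II = 0.49 × 1.2146e-05 = 5.95152e-06
  P(Z=III)·p_III = 0.26 × 0.0328016 = 0.0085284
  P(Z=IV)·p_IV = 0.12 × 0.000838458 = 0.000100615
Marginal: 1.77567e-07 + 5.95152e-06 + 0.0085284 + 0.000100615 = 0.00863515
So the posterior for Class III is 0.0085284 / 0.00863515 ≈ 0.9876.

0.9876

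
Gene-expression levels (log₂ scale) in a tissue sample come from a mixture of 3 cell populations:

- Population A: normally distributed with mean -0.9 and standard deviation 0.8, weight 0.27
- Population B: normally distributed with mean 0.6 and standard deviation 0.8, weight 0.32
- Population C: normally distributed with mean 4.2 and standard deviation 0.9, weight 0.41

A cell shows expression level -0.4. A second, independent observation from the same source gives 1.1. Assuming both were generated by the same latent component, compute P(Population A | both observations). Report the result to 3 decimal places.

0.075

P(component k | x) = π_k·f_k(x) / marginal(x), where marginal(x) = Σ_j π_j·f_j(x).
Since both observations come from the same component, the likelihood for component k is f_k(x₁)·f_k(x₂).
  p_A = [(1/(0.8·√(2π)))·exp(−(-0.4−-0.9)²/(2·0.8²)) = 0.498678·exp(-0.19531) = 0.410201] × [0.0219104] = 0.00898766
  p_B = [(1/(0.8·√(2π)))·exp(−(-0.4−0.6)²/(2·0.8²)) = 0.498678·exp(-0.78125) = 0.228311] × [0.410201] = 0.0936536
  p_C = [(1/(0.9·√(2π)))·exp(−(-0.4−4.2)²/(2·0.9²)) = 0.443269·exp(-13.06173) = 9.41957e-07] × [0.00117595] = 1.1077e-09
Prior × likelihood for each component:
  π_A·p_A = 0.27 × 0.00898766 = 0.00242667
  π_B·p_B = 0.32 × 0.0936536 = 0.0299692
  π_C·p_C = 0.41 × 1.1077e-09 = 4.54156e-10
Sum: 0.00242667 + 0.0299692 + 4.54156e-10 = 0.0323958
Responsibility of Population A: 0.00242667 / 0.0323958 ≈ 0.075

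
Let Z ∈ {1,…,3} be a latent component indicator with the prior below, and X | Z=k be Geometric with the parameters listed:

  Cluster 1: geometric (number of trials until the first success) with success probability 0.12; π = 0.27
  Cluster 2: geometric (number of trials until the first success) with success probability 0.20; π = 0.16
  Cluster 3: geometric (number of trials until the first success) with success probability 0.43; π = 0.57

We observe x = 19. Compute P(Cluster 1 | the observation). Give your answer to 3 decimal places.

0.847

P(component k | x) = π_k·f_k(x) / marginal(x), where marginal(x) = Σ_j π_j·f_j(x).
Geometric probabilities:
  p_1 = 0.12·(1−0.12)^18 = 0.12·0.100159 = 0.012019
  p_2 = 0.20·(1−0.20)^18 = 0.20·0.0180144 = 0.00360288
  p_3 = 0.43·(1−0.43)^18 = 0.43·4.03411e-05 = 1.73467e-05
Multiply by the mixture weights:
  π_1·p_1 = 0.27 × 0.012019 = 0.00324514
  π_2·p_2 = 0.16 × 0.00360288 = 0.000576461
  π_3·p_3 = 0.57 × 1.73467e-05 = 9.8876e-06
Evidence: 0.00324514 + 0.000576461 + 9.8876e-06 = 0.00383149
Responsibility of Cluster 1: 0.00324514 / 0.00383149 ≈ 0.847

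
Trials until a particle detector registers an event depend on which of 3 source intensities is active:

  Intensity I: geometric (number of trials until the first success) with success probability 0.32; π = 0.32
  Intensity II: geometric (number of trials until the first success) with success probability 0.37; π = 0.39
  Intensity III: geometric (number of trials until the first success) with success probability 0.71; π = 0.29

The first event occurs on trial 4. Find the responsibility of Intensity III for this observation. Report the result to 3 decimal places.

The responsibility of component k is w_k f_k(x) divided by Σ_j w_j f_j(x).
Geometric probabilities:
  L_I = 0.32·(1−0.32)^3 = 0.32·0.314432 = 0.100618
  L_II = 0.37·(1−0.37)^3 = 0.37·0.250047 = 0.0925174
  L_III = 0.71·(1−0.71)^3 = 0.71·0.024389 = 0.0173162
Prior × likelihood for each component:
  w_I·L_I = 0.32 × 0.100618 = 0.0321978
  w_II·L_II = 0.39 × 0.0925174 = 0.0360818
  w_III·L_III = 0.29 × 0.0173162 = 0.0050217
Marginal: 0.0321978 + 0.0360818 + 0.0050217 = 0.0733013
So the posterior for Intensity III is 0.0050217 / 0.0733013 ≈ 0.069.

0.069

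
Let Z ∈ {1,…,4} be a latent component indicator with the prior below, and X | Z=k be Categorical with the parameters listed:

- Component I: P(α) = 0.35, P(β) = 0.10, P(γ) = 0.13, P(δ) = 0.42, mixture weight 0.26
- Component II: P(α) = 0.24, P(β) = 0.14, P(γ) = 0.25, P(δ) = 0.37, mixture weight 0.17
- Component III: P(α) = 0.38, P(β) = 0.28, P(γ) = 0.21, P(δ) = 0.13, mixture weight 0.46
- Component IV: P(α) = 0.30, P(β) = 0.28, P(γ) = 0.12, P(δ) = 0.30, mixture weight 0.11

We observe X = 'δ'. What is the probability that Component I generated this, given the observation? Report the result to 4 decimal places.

0.4122

The responsibility of component k is P(Z=k) f_k(x) divided by Σ_j P(Z=j) f_j(x).
Evaluate each component's likelihood at the observed value:
  p_I = P(δ | comp) = 0.42
  p_II = P(δ | comp) = 0.37
  p_III = P(δ | comp) = 0.13
  p_IV = P(δ | comp) = 0.30
Unnormalised posteriors:
  P(Z=I)·p_I = 0.26 × 0.42 = 0.1092
  P(Z=II)·p_II = 0.17 × 0.37 = 0.0629
  P(Z=III)·p_III = 0.46 × 0.13 = 0.0598
  P(Z=IV)·p_IV = 0.11 × 0.3 = 0.033
Denominator: 0.1092 + 0.0629 + 0.0598 + 0.033 = 0.2649
Responsibility of Component I: 0.1092 / 0.2649 ≈ 0.4122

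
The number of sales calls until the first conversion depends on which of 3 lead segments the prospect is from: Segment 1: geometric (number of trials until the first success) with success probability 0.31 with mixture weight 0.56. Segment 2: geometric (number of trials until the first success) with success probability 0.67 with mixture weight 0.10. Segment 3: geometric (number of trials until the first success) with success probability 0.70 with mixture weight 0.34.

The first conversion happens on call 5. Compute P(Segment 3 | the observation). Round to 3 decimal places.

0.046

Posterior ∝ prior × likelihood, so P(k | x) ∝ P(Z=k) f_k(x); normalise over all components.
Evaluate each component's likelihood at the observed value:
  L_1 = 0.0702681
  L_2 = 0.00794567
  L_3 = 0.00567
Multiply by the mixture weights:
  P(Z=1)·L_1 = 0.56 × 0.0702681 = 0.0393501
  P(Z=2)·L_2 = 0.10 × 0.00794567 = 0.000794567
  P(Z=3)·L_3 = 0.34 × 0.00567 = 0.0019278
Marginal: 0.0393501 + 0.000794567 + 0.0019278 = 0.0420725
P(Segment 3 | 5) ≈ 0.046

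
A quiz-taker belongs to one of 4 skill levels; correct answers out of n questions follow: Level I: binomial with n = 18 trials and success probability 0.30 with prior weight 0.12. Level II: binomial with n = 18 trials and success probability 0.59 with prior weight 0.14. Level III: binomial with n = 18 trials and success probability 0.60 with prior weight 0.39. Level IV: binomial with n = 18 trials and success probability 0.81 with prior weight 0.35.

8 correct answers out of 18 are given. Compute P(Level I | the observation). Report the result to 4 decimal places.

0.1870

P(component k | x) = π_k·f_k(x) / marginal(x), where marginal(x) = Σ_j π_j·f_j(x).
Binomial probabilities:
  f_I = 0.0810976
  f_II = 0.0862407
  f_III = 0.0770668
  f_IV = 0.000497134
Multiply by the mixture weights:
  π_I·f_I = 0.12 × 0.0810976 = 0.00973171
  π_II·f_II = 0.14 × 0.0862407 = 0.0120737
  π_III·f_III = 0.39 × 0.0770668 = 0.0300561
  π_IV·f_IV = 0.35 × 0.000497134 = 0.000173997
Evidence: 0.00973171 + 0.0120737 + 0.0300561 + 0.000173997 = 0.0520355
So the posterior for Level I is 0.00973171 / 0.0520355 ≈ 0.1870.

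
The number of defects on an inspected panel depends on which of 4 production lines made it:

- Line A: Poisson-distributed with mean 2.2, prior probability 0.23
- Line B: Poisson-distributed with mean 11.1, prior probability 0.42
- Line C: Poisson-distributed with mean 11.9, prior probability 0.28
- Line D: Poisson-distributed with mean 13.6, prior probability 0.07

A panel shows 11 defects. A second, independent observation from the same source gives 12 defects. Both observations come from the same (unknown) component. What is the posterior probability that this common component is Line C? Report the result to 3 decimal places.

Apply Bayes' rule: the posterior for each component is proportional to its prior times its likelihood at x.
Since both observations come from the same component, the likelihood for component k is f_k(x₁)·f_k(x₂).
  p_A = [e^(−2.2)·2.2^11/11! = 1.62198e-05] × [2.97363e-06] = 4.82318e-11
  p_B = [e^(−11.1)·11.1^11/11! = 0.119324] × [0.110375] = 0.0131704
  p_C = [e^(−11.9)·11.9^11/11! = 0.115281] × [0.11432] = 0.0131789
  p_D = [e^(−13.6)·13.6^11/11! = 0.0914887] × [0.103687] = 0.0094862
Weight by the priors:
  P(Z=A)·p_A = 0.23 × 4.82318e-11 = 1.10933e-11
  P(Z=B)·p_B = 0.42 × 0.0131704 = 0.00553156
  P(Z=C)·p_C = 0.28 × 0.0131789 = 0.00369009
  P(Z=D)·p_D = 0.07 × 0.0094862 = 0.000664034
Sum: 1.10933e-11 + 0.00553156 + 0.00369009 + 0.000664034 = 0.00988568
Responsibility of Line C: 0.00369009 / 0.00988568 ≈ 0.373

0.373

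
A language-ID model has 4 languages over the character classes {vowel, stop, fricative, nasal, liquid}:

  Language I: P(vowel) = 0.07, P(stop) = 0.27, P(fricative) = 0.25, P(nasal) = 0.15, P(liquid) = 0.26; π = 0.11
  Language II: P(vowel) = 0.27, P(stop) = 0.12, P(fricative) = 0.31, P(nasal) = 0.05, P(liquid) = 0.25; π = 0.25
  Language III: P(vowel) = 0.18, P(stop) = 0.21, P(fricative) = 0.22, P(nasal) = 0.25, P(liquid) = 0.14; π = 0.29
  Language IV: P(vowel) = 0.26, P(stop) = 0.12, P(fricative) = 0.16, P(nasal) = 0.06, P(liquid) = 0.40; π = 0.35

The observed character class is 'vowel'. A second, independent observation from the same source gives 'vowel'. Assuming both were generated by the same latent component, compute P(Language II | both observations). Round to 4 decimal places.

P(component k | x) = P(Z=k)·f_k(x) / marginal(x), where marginal(x) = Σ_j P(Z=j)·f_j(x).
Since both observations come from the same component, the likelihood for component k is f_k(x₁)·f_k(x₂).
  L_I = [P(vowel | comp) = 0.07] × [0.07] = 0.0049
  L_II = [P(vowel | comp) = 0.27] × [0.27] = 0.0729
  L_III = [P(vowel | comp) = 0.18] × [0.18] = 0.0324
  L_IV = [P(vowel | comp) = 0.26] × [0.26] = 0.0676
Weight by the priors:
  P(Z=I)·L_I = 0.11 × 0.0049 = 0.000539
  P(Z=II)·L_II = 0.25 × 0.0729 = 0.018225
  P(Z=III)·L_III = 0.29 × 0.0324 = 0.009396
  P(Z=IV)·L_IV = 0.35 × 0.0676 = 0.02366
Sum: 0.000539 + 0.018225 + 0.009396 + 0.02366 = 0.05182
P(Language II | x) ≈ 0.3517

0.3517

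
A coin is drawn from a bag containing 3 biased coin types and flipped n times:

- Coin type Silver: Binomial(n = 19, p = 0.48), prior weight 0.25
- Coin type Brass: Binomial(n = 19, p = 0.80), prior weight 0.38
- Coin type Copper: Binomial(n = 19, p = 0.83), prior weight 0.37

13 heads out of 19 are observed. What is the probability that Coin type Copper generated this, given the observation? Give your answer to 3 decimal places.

0.319

By Bayes' theorem, P(k | x) = π_k f_k(x) / Σ_j π_j f_j(x).
Binomial probabilities:
  f_Silver = C(19,13)·0.48^13·0.52^6 = 27132·7.18019e-05·0.0197706 = 0.0385157
  f_Brass = C(19,13)·0.80^13·0.20^6 = 27132·0.0549756·6.4e-05 = 0.0954622
  f_Copper = C(19,13)·0.83^13·0.17^6 = 27132·0.0887187·2.41376e-05 = 0.0581019
Unnormalised posteriors:
  π_Silver·f_Silver = 0.25 × 0.0385157 = 0.00962893
  π_Brass·f_Brass = 0.38 × 0.0954622 = 0.0362757
  π_Copper·f_Copper = 0.37 × 0.0581019 = 0.0214977
Marginal: 0.00962893 + 0.0362757 + 0.0214977 = 0.0674023
Responsibility of Coin type Copper: 0.0214977 / 0.0674023 ≈ 0.319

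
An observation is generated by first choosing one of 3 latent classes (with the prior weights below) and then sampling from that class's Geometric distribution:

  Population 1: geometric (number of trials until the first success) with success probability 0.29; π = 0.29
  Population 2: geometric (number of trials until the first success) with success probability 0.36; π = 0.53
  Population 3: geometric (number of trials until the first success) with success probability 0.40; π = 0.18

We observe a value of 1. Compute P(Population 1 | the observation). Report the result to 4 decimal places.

Apply Bayes' rule: the posterior for each component is proportional to its prior times its likelihood at x.
Component likelihoods at x = 1:
  p_1 = 0.29
  p_2 = 0.36
  p_3 = 0.4
Unnormalised posteriors:
  P(Z=1)·p_1 = 0.29 × 0.29 = 0.0841
  P(Z=2)·p_2 = 0.53 × 0.36 = 0.1908
  P(Z=3)·p_3 = 0.18 × 0.4 = 0.072
Marginal: 0.0841 + 0.1908 + 0.072 = 0.3469
Responsibility of Population 1: 0.0841 / 0.3469 ≈ 0.2424

0.2424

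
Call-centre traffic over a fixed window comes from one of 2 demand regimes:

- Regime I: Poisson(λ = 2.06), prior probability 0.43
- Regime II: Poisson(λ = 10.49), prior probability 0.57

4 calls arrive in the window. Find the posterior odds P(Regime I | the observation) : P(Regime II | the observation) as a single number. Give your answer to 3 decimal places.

Since P(k|x) ∝ w_k f_k(x), the posterior odds are w_i f_i(x) / (w_j f_j(x)).
Component likelihoods at x = 4 calls:
  L_I = e^(−2.06)·2.06^4/4! = 0.0956337
  L_II = e^(−10.49)·10.49^4/4! = 0.0140327
Odds = (0.43/0.57) × (0.0956337/0.0140327) = 0.754386 × 6.81506 ≈ 5.141

5.141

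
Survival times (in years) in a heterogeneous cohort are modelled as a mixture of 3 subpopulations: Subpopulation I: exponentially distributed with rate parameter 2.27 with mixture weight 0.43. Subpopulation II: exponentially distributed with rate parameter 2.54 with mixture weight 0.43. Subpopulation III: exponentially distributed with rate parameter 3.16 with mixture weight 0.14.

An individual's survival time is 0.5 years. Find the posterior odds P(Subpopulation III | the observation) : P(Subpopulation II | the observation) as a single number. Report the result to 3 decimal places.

0.297

Only the two components matter; the odds are (π_i f_i(x)) / (π_j f_j(x)).
Exponential densities:
  L_I = 0.729628
  L_II = 0.713312
  L_III = 0.650881
Odds = (0.14/0.43) × (0.650881/0.713312) = 0.325581 × 0.912477 ≈ 0.297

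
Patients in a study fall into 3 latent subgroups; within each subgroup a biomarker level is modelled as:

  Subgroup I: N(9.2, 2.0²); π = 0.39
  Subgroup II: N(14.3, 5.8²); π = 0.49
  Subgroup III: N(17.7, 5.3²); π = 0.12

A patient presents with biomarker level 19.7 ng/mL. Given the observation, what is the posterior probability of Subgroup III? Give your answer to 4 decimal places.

By Bayes' theorem, P(k | x) = P(Z=k) f_k(x) / Σ_j P(Z=j) f_j(x).
Normal densities:
  f_I = (1/(2.0·√(2π)))·exp(−(19.7−9.2)²/(2·2.0²)) = 0.199471·exp(-13.78125) = 2.06424e-07
  f_II = (1/(5.8·√(2π)))·exp(−(19.7−14.3)²/(2·5.8²)) = 0.068783·exp(-0.43341) = 0.0445916
  f_III = (1/(5.3·√(2π)))·exp(−(19.7−17.7)²/(2·5.3²)) = 0.075272·exp(-0.07120) = 0.0700991
Multiply by the mixture weights:
  P(Z=I)·f_I = 0.39 × 2.06424e-07 = 8.05052e-08
  P(Z=II)·f_II = 0.49 × 0.0445916 = 0.0218499
  P(Z=III)·f_III = 0.12 × 0.0700991 = 0.00841189
Marginal: 8.05052e-08 + 0.0218499 + 0.00841189 = 0.0302619
Responsibility of Subgroup III: 0.00841189 / 0.0302619 ≈ 0.2780

0.2780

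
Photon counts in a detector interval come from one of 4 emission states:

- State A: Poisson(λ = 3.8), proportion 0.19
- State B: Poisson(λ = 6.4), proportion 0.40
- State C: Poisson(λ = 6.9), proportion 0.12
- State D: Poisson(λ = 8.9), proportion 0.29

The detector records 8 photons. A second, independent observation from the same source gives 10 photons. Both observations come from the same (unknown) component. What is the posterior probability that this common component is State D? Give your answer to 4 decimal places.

0.5629

The responsibility of component k is P(Z=k) f_k(x) divided by Σ_j P(Z=j) f_j(x).
Since both observations come from the same component, the likelihood for component k is f_k(x₁)·f_k(x₂).
  p_A = [e^(−3.8)·3.8^8/8! = 0.0241229] × [0.00387038] = 9.33648e-05
  p_B = [e^(−6.4)·6.4^8/8! = 0.115994] × [0.05279] = 0.00612332
  p_C = [e^(−6.9)·6.9^8/8! = 0.128422] × [0.0679354] = 0.00872441
  p_D = [e^(−8.9)·8.9^8/8! = 0.133161] × [0.117197] = 0.0156061
Prior × likelihood for each component:
  P(Z=A)·p_A = 0.19 × 9.33648e-05 = 1.77393e-05
  P(Z=B)·p_B = 0.40 × 0.00612332 = 0.00244933
  P(Z=C)·p_C = 0.12 × 0.00872441 = 0.00104693
  P(Z=D)·p_D = 0.29 × 0.0156061 = 0.00452577
Normaliser: 1.77393e-05 + 0.00244933 + 0.00104693 + 0.00452577 = 0.00803977
So the posterior for State D is 0.00452577 / 0.00803977 ≈ 0.5629.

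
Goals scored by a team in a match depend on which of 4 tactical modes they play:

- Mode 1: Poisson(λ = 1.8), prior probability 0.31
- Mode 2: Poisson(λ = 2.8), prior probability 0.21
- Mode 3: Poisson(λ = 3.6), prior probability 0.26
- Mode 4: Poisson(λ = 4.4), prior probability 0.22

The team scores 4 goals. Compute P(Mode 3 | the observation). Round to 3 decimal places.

0.338

The responsibility of component k is π_k f_k(x) divided by Σ_j π_j f_j(x).
Evaluate each component's likelihood at the observed value:
  p_1 = 0.0723017
  p_2 = 0.155739
  p_3 = 0.191222
  p_4 = 0.191736
Weight by the priors:
  π_1·p_1 = 0.31 × 0.0723017 = 0.0224135
  π_2·p_2 = 0.21 × 0.155739 = 0.0327051
  π_3·p_3 = 0.26 × 0.191222 = 0.0497178
  π_4·p_4 = 0.22 × 0.191736 = 0.0421819
Denominator: 0.0224135 + 0.0327051 + 0.0497178 + 0.0421819 = 0.147018
P(Mode 3 | the observation) = 0.0497178 / 0.147018 ≈ 0.338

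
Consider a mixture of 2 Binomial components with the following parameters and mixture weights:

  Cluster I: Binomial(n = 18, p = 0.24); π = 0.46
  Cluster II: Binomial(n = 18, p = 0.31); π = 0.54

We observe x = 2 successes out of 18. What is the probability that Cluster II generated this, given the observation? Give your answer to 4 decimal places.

0.2945

Posterior ∝ prior × likelihood, so P(k | x) ∝ π_k f_k(x); normalise over all components.
Binomial probabilities:
  p_I = C(18,2)·0.24^2·0.76^16 = 153·0.0576·0.0123885 = 0.109177
  p_II = C(18,2)·0.31^2·0.69^16 = 153·0.0961·0.00263989 = 0.0388151
Weight by the priors:
  π_I·p_I = 0.46 × 0.109177 = 0.0502214
  π_II·p_II = 0.54 × 0.0388151 = 0.0209601
Marginal: 0.0502214 + 0.0209601 = 0.0711816
P(Cluster II | the observation) ≈ 0.2945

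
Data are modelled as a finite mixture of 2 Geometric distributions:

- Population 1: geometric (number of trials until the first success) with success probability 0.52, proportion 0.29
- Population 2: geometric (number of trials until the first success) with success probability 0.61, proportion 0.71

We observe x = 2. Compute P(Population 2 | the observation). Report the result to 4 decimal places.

The responsibility of component k is π_k f_k(x) divided by Σ_j π_j f_j(x).
Geometric probabilities:
  f_1 = 0.52·(1−0.52)^1 = 0.52·0.48 = 0.2496
  f_2 = 0.61·(1−0.61)^1 = 0.61·0.39 = 0.2379
Weight by the priors:
  π_1·f_1 = 0.29 × 0.2496 = 0.072384
  π_2·f_2 = 0.71 × 0.2379 = 0.168909
Marginal: 0.072384 + 0.168909 = 0.241293
Responsibility of Population 2: 0.168909 / 0.241293 ≈ 0.7000

0.7000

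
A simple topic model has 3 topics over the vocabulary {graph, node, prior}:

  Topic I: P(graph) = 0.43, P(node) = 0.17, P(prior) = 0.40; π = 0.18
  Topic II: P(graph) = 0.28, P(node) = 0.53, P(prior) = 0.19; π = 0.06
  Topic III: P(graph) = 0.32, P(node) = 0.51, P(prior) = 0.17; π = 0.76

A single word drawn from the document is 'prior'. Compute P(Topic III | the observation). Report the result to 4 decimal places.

The responsibility of component k is w_k f_k(x) divided by Σ_j w_j f_j(x).
Evaluate each component's likelihood at the observed value:
  p_I = 0.4
  p_II = 0.19
  p_III = 0.17
Unnormalised posteriors:
  w_I·p_I = 0.18 × 0.4 = 0.072
  w_II·p_II = 0.06 × 0.19 = 0.0114
  w_III·p_III = 0.76 × 0.17 = 0.1292
Evidence: 0.072 + 0.0114 + 0.1292 = 0.2126
P(Topic III | data) ≈ 0.6077

0.6077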